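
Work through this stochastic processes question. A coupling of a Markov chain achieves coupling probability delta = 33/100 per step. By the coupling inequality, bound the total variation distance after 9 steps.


TV distance bound <= (1-delta)^n
= (1 - 0.3300)^9
= 0.6700^9
= 0.0272

0.0272


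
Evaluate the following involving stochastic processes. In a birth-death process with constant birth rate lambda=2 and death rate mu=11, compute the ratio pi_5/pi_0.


For birth-death process, pi_n/pi_0 = (lambda/mu)^n
= (2/11)^5
= 1.9869e-04

1.9869e-04


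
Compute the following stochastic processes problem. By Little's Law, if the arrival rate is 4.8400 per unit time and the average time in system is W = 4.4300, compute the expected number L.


Little's Law: L = lambda * W
= 4.8400 * 4.4300
= 21.4412

21.4412


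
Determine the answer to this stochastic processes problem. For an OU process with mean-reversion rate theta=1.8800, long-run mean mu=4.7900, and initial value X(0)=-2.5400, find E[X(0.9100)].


E[X(t)] = mu + (X(0) - mu)*exp(-theta*t)
= 4.7900 + (-2.5400 - 4.7900)*exp(-1.8800*0.9100)
= 4.7900 + -7.3300 * 0.1807
= 3.4653

3.4653


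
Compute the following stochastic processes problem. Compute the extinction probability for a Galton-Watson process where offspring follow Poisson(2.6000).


Since mu = 2.6000 > 1, extinction prob q < 1.
Solve s = exp(mu*(s-1)) iteratively.
q = 0.0951

0.0951


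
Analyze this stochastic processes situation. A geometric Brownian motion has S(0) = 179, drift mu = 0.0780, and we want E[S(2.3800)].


E[S(t)] = S(0) * exp(mu * t)
= 179 * exp(0.0780 * 2.3800)
= 179 * 1.2040
= 215.5140

215.5140


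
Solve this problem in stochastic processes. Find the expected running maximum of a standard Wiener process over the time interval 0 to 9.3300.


E(max B(s)) = sqrt(2t/pi)
= sqrt(2*9.3300/pi)
= sqrt(5.9397)
= 2.4371

2.4371


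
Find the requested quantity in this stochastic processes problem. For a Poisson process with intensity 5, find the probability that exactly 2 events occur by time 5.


P(N(t)=k) = (lambda*t)^k * exp(-lambda*t) / k!
lambda*t = 25
= 25^2 * exp(-25) / 2!
= 625 * 1.3888e-11 / 2
= 4.3400e-09

4.3400e-09


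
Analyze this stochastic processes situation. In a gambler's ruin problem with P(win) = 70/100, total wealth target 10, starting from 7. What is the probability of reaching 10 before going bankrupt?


Gambler's ruin formula:
r = q/p = 0.3000/0.7000 = 0.4286
P(win) = (1 - r^i)/(1 - r^N)
= (1 - 0.4286^7)/(1 - 0.4286^10)
= 0.9976

0.9976


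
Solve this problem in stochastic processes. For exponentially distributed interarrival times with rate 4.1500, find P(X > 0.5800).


P(X > t) = exp(-lambda * t)
= exp(-4.1500 * 0.5800)
= exp(-2.4070) = 0.0901

0.0901


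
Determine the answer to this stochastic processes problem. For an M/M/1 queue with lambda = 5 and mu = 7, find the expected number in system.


rho = 5/7 = 0.7143
L = rho/(1-rho)
= 0.7143/0.2857
= 2.5000

2.5000


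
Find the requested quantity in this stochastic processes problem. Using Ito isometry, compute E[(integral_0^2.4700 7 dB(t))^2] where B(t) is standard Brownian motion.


By Ito isometry: E[(int f dB)^2] = int f^2 dt
= 7^2 * 2.4700
= 49 * 2.4700 = 121.0300

121.0300


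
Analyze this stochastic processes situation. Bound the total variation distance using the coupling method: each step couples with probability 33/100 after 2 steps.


TV distance bound <= (1-delta)^n
= (1 - 0.3300)^2
= 0.6700^2
= 0.4489

0.4489


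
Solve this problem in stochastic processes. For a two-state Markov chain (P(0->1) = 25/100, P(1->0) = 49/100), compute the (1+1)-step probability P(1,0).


P^2 = P^1 * P^1
Computing via matrix multiplication of the transition matrix.
Entry (1,0) of P^2 = 0.6174

0.6174


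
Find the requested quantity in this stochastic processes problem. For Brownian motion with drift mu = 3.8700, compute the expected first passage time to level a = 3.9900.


Expected first passage time = a/mu
= 3.9900/3.8700
= 1.0310

1.0310


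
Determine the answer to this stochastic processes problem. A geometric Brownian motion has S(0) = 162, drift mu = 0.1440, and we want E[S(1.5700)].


E[S(t)] = S(0) * exp(mu * t)
= 162 * exp(0.1440 * 1.5700)
= 162 * 1.2537
= 203.0955

203.0955


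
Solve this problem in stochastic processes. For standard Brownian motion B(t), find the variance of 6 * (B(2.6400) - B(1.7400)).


Var(alpha*(B(t)-B(s))) = alpha^2 * (t-s)
= 6^2 * (2.6400 - 1.7400)
= 36 * 0.9000
= 32.4000

32.4000


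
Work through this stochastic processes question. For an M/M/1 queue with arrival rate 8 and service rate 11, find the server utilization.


rho = lambda/mu
= 8/11
= 0.7273

0.7273


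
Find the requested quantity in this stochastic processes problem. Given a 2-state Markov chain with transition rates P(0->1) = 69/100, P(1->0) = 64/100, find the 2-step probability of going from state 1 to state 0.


Computing P^2 by matrix multiplication.
P = [[0.3100, 0.6900], [0.6400, 0.3600]]
After raising P to the power 2:
P^2(1,0) = 0.4288

0.4288


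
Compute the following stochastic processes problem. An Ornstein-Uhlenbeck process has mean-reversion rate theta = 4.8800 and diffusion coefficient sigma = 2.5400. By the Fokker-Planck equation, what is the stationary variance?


Stationary variance = sigma^2 / (2*theta)
= 2.5400^2 / (2*4.8800)
= 6.4516 / 9.7600
= 0.6610

0.6610


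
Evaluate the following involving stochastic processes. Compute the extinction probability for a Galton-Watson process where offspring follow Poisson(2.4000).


Since mu = 2.4000 > 1, extinction prob q < 1.
Solve s = exp(mu*(s-1)) iteratively.
q = 0.1214

0.1214


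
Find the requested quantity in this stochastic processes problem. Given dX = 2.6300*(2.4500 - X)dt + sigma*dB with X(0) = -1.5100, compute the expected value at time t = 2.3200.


E[X(t)] = mu + (X(0) - mu)*exp(-theta*t)
= 2.4500 + (-1.5100 - 2.4500)*exp(-2.6300*2.3200)
= 2.4500 + -3.9600 * 0.0022
= 2.4411

2.4411


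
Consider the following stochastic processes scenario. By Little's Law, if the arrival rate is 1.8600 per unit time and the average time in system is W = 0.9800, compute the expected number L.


Little's Law: L = lambda * W
= 1.8600 * 0.9800
= 1.8228

1.8228


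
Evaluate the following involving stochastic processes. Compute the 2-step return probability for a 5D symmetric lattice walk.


P(return in 2 steps) = P(reverse first step) = 1/(2d)
= 1/10
= 0.1000

0.1000


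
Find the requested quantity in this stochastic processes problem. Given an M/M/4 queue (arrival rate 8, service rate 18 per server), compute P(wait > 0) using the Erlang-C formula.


a = lambda/mu = 0.4444
rho = a/c = 0.1111
Erlang-C formula applied:
C(c,a) = 0.0012

0.0012


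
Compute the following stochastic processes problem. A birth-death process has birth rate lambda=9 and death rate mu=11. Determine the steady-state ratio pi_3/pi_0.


For birth-death process, pi_n/pi_0 = (lambda/mu)^n
= (9/11)^3
= 0.5477

0.5477


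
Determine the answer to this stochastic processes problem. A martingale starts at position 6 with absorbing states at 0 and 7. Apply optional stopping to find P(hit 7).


By optional stopping theorem: E(M at tau) = M(0) = 6
P(hit 7)*7 + P(hit 0)*0 = 6
P(hit 7) = (6 - 0)/(7 - 0) = 6/7 = 0.8571

0.8571


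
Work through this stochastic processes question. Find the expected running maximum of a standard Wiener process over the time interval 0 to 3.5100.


E(max B(s)) = sqrt(2t/pi)
= sqrt(2*3.5100/pi)
= sqrt(2.2345)
= 1.4948

1.4948


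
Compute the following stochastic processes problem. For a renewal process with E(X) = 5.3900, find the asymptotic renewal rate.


Long-run renewal rate = 1/E(X)
= 1/5.3900
= 0.1855

0.1855


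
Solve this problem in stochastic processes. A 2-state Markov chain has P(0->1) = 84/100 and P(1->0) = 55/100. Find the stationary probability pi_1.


Stationary distribution: pi_0 = p10/(p01+p10), pi_1 = p01/(p01+p10)
p01 = 0.8400, p10 = 0.5500
pi_1 = 0.6043

0.6043


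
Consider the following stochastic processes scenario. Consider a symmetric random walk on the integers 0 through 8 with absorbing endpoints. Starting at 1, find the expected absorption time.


For symmetric RW on 0,...,N with absorbing barriers, E(i) = i*(N-i)
E(1) = 1 * 7 = 7

7


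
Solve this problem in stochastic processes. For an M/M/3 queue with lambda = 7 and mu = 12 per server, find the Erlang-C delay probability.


a = lambda/mu = 0.5833
rho = a/c = 0.1944
Erlang-C formula applied:
C(c,a) = 0.0229

0.0229


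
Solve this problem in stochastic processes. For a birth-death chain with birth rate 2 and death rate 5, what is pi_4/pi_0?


For birth-death process, pi_n/pi_0 = (lambda/mu)^n
= (2/5)^4
= 0.0256

0.0256


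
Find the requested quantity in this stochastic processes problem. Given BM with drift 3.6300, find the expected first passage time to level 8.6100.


Expected first passage time = a/mu
= 8.6100/3.6300
= 2.3719

2.3719


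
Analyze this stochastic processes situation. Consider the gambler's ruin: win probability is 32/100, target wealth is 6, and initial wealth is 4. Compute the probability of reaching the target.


Gambler's ruin formula:
r = q/p = 0.6800/0.3200 = 2.1250
P(win) = (1 - r^i)/(1 - r^N)
= (1 - 2.1250^4)/(1 - 2.1250^6)
= 0.2129

0.2129


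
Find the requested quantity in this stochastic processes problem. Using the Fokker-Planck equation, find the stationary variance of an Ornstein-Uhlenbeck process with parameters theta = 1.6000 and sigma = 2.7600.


Stationary variance = sigma^2 / (2*theta)
= 2.7600^2 / (2*1.6000)
= 7.6176 / 3.2000
= 2.3805

2.3805


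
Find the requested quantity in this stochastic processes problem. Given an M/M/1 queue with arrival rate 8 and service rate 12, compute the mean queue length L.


rho = 8/12 = 0.6667
L = rho/(1-rho)
= 0.6667/0.3333
= 2.0000

2.0000


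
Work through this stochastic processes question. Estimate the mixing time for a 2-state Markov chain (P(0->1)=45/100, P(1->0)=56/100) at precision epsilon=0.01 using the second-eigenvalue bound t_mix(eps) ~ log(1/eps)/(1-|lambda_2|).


lambda_2 = |1 - p01 - p10| = |1 - 0.4500 - 0.5600| = 0.0100
t_mix ~ log(1/eps)/(1 - |lambda_2|)
= log(100)/(1 - 0.0100) = 4.6052/0.9900
= 4.6517

4.6517


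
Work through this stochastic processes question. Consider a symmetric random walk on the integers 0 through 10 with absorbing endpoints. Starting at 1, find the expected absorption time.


For symmetric RW on 0,...,N with absorbing barriers, E(i) = i*(N-i)
E(1) = 1 * 9 = 9

9


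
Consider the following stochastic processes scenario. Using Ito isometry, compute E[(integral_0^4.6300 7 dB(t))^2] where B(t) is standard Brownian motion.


By Ito isometry: E[(int f dB)^2] = int f^2 dt
= 7^2 * 4.6300
= 49 * 4.6300 = 226.8700

226.8700


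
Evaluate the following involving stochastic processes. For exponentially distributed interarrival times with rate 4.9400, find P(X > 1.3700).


P(X > t) = exp(-lambda * t)
= exp(-4.9400 * 1.3700)
= exp(-6.7678) = 0.0012

0.0012


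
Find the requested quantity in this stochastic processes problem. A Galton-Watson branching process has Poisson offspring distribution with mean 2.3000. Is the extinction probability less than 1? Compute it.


Since mu = 2.3000 > 1, extinction prob q < 1.
Solve s = exp(mu*(s-1)) iteratively.
q = 0.1376

0.1376


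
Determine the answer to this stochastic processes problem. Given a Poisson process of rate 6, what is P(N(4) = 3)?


P(N(t)=k) = (lambda*t)^k * exp(-lambda*t) / k!
lambda*t = 24
= 24^3 * exp(-24) / 3!
= 13824 * 3.7751e-11 / 6
= 8.6979e-08

8.6979e-08


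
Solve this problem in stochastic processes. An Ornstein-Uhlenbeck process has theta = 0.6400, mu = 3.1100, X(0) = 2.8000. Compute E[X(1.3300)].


E[X(t)] = mu + (X(0) - mu)*exp(-theta*t)
= 3.1100 + (2.8000 - 3.1100)*exp(-0.6400*1.3300)
= 3.1100 + -0.3100 * 0.4269
= 2.9777

2.9777


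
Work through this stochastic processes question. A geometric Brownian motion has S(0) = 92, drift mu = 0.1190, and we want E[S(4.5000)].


E[S(t)] = S(0) * exp(mu * t)
= 92 * exp(0.1190 * 4.5000)
= 92 * 1.7083
= 157.1638

157.1638


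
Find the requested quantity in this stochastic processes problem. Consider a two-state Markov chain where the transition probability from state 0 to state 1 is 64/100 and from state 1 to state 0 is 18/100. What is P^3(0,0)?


Computing P^3 by matrix multiplication.
P = [[0.3600, 0.6400], [0.1800, 0.8200]]
After raising P to the power 3:
P^3(0,0) = 0.2241

0.2241


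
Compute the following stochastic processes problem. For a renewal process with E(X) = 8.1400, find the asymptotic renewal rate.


Long-run renewal rate = 1/E(X)
= 1/8.1400
= 0.1229

0.1229


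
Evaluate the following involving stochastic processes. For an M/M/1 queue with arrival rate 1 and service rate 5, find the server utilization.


rho = lambda/mu
= 1/5
= 0.2000

0.2000


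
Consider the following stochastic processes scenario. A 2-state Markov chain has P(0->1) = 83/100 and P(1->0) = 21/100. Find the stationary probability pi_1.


Stationary distribution: pi_0 = p10/(p01+p10), pi_1 = p01/(p01+p10)
p01 = 0.8300, p10 = 0.2100
pi_1 = 0.7981

0.7981


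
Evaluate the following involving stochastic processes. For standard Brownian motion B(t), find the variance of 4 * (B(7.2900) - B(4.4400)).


Var(alpha*(B(t)-B(s))) = alpha^2 * (t-s)
= 4^2 * (7.2900 - 4.4400)
= 16 * 2.8500
= 45.6000

45.6000


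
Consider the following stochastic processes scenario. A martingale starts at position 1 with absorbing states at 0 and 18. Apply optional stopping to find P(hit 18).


By optional stopping theorem: E(M at tau) = M(0) = 1
P(hit 18)*18 + P(hit 0)*0 = 1
P(hit 18) = (1 - 0)/(18 - 0) = 1/18 = 0.0556

0.0556


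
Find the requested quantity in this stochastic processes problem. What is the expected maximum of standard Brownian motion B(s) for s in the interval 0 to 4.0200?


E(max B(s)) = sqrt(2t/pi)
= sqrt(2*4.0200/pi)
= sqrt(2.5592)
= 1.5998

1.5998


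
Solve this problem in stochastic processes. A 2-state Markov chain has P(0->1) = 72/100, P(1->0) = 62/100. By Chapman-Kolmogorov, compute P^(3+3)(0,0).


P^6 = P^3 * P^3
Computing via matrix multiplication of the transition matrix.
Entry (0,0) of P^6 = 0.4635

0.4635


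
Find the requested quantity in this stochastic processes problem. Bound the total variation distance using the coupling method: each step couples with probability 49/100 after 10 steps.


TV distance bound <= (1-delta)^n
= (1 - 0.4900)^10
= 0.5100^10
= 0.0012

0.0012


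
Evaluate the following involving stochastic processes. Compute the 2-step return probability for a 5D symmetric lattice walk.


P(return in 2 steps) = P(reverse first step) = 1/(2d)
= 1/10
= 0.1000

0.1000


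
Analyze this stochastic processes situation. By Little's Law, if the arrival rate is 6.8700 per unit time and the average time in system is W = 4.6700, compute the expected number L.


Little's Law: L = lambda * W
= 6.8700 * 4.6700
= 32.0829

32.0829


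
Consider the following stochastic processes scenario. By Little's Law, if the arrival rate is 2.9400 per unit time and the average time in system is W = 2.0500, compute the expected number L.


Little's Law: L = lambda * W
= 2.9400 * 2.0500
= 6.0270

6.0270


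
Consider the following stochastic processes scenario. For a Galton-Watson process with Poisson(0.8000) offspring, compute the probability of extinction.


Since mu = 0.8000 <= 1, extinction probability = 1.

1.0000


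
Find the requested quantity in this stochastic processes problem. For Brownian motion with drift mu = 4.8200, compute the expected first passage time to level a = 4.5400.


Expected first passage time = a/mu
= 4.5400/4.8200
= 0.9419

0.9419


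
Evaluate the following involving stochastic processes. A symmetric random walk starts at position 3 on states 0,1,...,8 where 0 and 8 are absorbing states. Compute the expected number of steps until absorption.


For symmetric RW on 0,...,N with absorbing barriers, E(i) = i*(N-i)
E(3) = 3 * 5 = 15

15


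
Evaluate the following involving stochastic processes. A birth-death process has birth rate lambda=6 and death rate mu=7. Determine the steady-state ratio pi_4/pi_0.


For birth-death process, pi_n/pi_0 = (lambda/mu)^n
= (6/7)^4
= 0.5398

0.5398


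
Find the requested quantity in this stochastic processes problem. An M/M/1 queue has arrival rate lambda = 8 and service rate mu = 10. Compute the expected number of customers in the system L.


rho = 8/10 = 0.8000
L = rho/(1-rho)
= 0.8000/0.2000
= 4.0000

4.0000


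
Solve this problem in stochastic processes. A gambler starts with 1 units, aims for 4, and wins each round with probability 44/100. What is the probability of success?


Gambler's ruin formula:
r = q/p = 0.5600/0.4400 = 1.2727
P(win) = (1 - r^i)/(1 - r^N)
= (1 - 1.2727^1)/(1 - 1.2727^4)
= 0.1679

0.1679


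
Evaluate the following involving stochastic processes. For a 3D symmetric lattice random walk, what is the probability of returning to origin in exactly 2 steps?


P(return in 2 steps) = P(reverse first step) = 1/(2d)
= 1/6
= 0.1667

0.1667


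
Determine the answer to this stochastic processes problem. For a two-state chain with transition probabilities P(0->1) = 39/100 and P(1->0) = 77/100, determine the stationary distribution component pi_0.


Stationary distribution: pi_0 = p10/(p01+p10), pi_1 = p01/(p01+p10)
p01 = 0.3900, p10 = 0.7700
pi_0 = 0.6638

0.6638


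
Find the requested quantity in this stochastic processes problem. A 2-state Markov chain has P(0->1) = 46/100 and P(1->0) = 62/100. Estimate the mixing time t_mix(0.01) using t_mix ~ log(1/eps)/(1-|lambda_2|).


lambda_2 = |1 - p01 - p10| = |1 - 0.4600 - 0.6200| = 0.0800
t_mix ~ log(1/eps)/(1 - |lambda_2|)
= log(100)/(1 - 0.0800) = 4.6052/0.9200
= 5.0056

5.0056


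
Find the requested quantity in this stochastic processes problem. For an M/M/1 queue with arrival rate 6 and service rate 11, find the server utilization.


rho = lambda/mu
= 6/11
= 0.5455

0.5455


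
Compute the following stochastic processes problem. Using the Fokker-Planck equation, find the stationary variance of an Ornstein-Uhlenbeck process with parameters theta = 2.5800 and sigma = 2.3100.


Stationary variance = sigma^2 / (2*theta)
= 2.3100^2 / (2*2.5800)
= 5.3361 / 5.1600
= 1.0341

1.0341


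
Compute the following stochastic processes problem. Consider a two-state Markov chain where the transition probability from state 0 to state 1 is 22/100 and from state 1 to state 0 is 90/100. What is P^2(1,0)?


Computing P^2 by matrix multiplication.
P = [[0.7800, 0.2200], [0.9000, 0.1000]]
After raising P to the power 2:
P^2(1,0) = 0.7920

0.7920


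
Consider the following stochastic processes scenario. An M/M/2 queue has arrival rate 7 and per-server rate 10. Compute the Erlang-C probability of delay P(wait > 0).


a = lambda/mu = 0.7000
rho = a/c = 0.3500
Erlang-C formula applied:
C(c,a) = 0.1815

0.1815


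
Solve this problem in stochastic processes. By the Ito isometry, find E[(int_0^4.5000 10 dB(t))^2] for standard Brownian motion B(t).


By Ito isometry: E[(int f dB)^2] = int f^2 dt
= 10^2 * 4.5000
= 100 * 4.5000 = 450.0000

450.0000


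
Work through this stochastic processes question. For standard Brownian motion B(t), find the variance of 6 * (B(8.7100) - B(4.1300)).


Var(alpha*(B(t)-B(s))) = alpha^2 * (t-s)
= 6^2 * (8.7100 - 4.1300)
= 36 * 4.5800
= 164.8800

164.8800


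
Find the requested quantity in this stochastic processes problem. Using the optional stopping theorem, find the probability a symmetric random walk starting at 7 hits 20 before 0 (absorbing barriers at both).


By optional stopping theorem: E(M at tau) = M(0) = 7
P(hit 20)*20 + P(hit 0)*0 = 7
P(hit 20) = (7 - 0)/(20 - 0) = 7/20 = 0.3500

0.3500


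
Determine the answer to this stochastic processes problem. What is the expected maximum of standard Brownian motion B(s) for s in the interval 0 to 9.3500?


E(max B(s)) = sqrt(2t/pi)
= sqrt(2*9.3500/pi)
= sqrt(5.9524)
= 2.4398

2.4398


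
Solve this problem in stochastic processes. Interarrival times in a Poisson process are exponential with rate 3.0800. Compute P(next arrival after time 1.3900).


P(X > t) = exp(-lambda * t)
= exp(-3.0800 * 1.3900)
= exp(-4.2812) = 0.0138

0.0138


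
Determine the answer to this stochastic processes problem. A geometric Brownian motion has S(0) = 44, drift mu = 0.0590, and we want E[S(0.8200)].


E[S(t)] = S(0) * exp(mu * t)
= 44 * exp(0.0590 * 0.8200)
= 44 * 1.0496
= 46.1811

46.1811


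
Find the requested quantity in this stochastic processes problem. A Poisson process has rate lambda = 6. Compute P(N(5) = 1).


P(N(t)=k) = (lambda*t)^k * exp(-lambda*t) / k!
lambda*t = 30
= 30^1 * exp(-30) / 1!
= 30 * 9.3576e-14 / 1
= 2.8073e-12

2.8073e-12


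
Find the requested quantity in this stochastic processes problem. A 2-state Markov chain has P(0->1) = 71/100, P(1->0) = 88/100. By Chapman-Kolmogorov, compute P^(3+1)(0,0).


P^4 = P^3 * P^1
Computing via matrix multiplication of the transition matrix.
Entry (0,0) of P^4 = 0.6076

0.6076


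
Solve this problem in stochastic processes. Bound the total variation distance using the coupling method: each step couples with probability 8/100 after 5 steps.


TV distance bound <= (1-delta)^n
= (1 - 0.0800)^5
= 0.9200^5
= 0.6591

0.6591


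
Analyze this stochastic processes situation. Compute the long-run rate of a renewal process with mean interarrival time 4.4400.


Long-run renewal rate = 1/E(X)
= 1/4.4400
= 0.2252

0.2252


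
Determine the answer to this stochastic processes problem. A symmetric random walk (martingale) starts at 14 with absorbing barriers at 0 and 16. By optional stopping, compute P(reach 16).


By optional stopping theorem: E(M at tau) = M(0) = 14
P(hit 16)*16 + P(hit 0)*0 = 14
P(hit 16) = (14 - 0)/(16 - 0) = 7/8 = 0.8750

0.8750


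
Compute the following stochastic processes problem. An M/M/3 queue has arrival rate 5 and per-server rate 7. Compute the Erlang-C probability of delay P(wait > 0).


a = lambda/mu = 0.7143
rho = a/c = 0.2381
Erlang-C formula applied:
C(c,a) = 0.0389

0.0389


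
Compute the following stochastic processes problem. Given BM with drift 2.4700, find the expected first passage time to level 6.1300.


Expected first passage time = a/mu
= 6.1300/2.4700
= 2.4818

2.4818


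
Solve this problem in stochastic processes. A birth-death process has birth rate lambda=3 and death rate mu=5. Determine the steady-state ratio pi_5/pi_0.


For birth-death process, pi_n/pi_0 = (lambda/mu)^n
= (3/5)^5
= 0.0778

0.0778


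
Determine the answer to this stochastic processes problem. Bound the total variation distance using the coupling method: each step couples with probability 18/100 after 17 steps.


TV distance bound <= (1-delta)^n
= (1 - 0.1800)^17
= 0.8200^17
= 0.0343

0.0343


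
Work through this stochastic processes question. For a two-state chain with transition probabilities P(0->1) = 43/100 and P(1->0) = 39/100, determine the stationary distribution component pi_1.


Stationary distribution: pi_0 = p10/(p01+p10), pi_1 = p01/(p01+p10)
p01 = 0.4300, p10 = 0.3900
pi_1 = 0.5244

0.5244


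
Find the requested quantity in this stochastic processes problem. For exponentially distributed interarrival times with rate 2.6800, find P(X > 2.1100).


P(X > t) = exp(-lambda * t)
= exp(-2.6800 * 2.1100)
= exp(-5.6548) = 0.0035

0.0035


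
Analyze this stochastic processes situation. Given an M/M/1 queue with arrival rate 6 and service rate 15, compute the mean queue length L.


rho = 6/15 = 0.4000
L = rho/(1-rho)
= 0.4000/0.6000
= 0.6667

0.6667


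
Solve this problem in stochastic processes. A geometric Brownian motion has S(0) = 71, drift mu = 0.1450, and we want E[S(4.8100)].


E[S(t)] = S(0) * exp(mu * t)
= 71 * exp(0.1450 * 4.8100)
= 71 * 2.0086
= 142.6123

142.6123


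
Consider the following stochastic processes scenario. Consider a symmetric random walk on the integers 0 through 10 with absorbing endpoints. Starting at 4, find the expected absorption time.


For symmetric RW on 0,...,N with absorbing barriers, E(i) = i*(N-i)
E(4) = 4 * 6 = 24

24


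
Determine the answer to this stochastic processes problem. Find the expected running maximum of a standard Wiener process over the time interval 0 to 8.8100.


E(max B(s)) = sqrt(2t/pi)
= sqrt(2*8.8100/pi)
= sqrt(5.6086)
= 2.3683

2.3683


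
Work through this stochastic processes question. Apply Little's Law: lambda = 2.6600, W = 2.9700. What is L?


Little's Law: L = lambda * W
= 2.6600 * 2.9700
= 7.9002

7.9002


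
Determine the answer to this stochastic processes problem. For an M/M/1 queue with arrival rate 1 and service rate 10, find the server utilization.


rho = lambda/mu
= 1/10
= 0.1000

0.1000


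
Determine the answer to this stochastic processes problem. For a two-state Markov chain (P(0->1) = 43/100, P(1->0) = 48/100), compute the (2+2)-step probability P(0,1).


P^4 = P^2 * P^2
Computing via matrix multiplication of the transition matrix.
Entry (0,1) of P^4 = 0.4725

0.4725


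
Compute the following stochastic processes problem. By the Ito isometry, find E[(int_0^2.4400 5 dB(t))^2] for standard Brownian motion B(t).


By Ito isometry: E[(int f dB)^2] = int f^2 dt
= 5^2 * 2.4400
= 25 * 2.4400 = 61.0000

61.0000


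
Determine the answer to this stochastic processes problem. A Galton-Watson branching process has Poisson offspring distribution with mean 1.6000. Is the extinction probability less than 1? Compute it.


Since mu = 1.6000 > 1, extinction prob q < 1.
Solve s = exp(mu*(s-1)) iteratively.
q = 0.3580

0.3580


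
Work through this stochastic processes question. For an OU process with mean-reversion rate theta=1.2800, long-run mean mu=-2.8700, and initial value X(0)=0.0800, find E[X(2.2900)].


E[X(t)] = mu + (X(0) - mu)*exp(-theta*t)
= -2.8700 + (0.0800 - -2.8700)*exp(-1.2800*2.2900)
= -2.8700 + 2.9500 * 0.0533
= -2.7127

-2.7127


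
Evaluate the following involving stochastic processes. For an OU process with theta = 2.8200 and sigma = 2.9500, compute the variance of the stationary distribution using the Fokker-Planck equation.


Stationary variance = sigma^2 / (2*theta)
= 2.9500^2 / (2*2.8200)
= 8.7025 / 5.6400
= 1.5430

1.5430


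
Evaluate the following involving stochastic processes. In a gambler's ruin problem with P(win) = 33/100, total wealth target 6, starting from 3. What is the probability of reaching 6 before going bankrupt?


Gambler's ruin formula:
r = q/p = 0.6700/0.3300 = 2.0303
P(win) = (1 - r^i)/(1 - r^N)
= (1 - 2.0303^3)/(1 - 2.0303^6)
= 0.1067

0.1067


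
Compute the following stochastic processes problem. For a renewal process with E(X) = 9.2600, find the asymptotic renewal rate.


Long-run renewal rate = 1/E(X)
= 1/9.2600
= 0.1080

0.1080


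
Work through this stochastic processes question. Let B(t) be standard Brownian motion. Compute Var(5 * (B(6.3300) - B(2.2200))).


Var(alpha*(B(t)-B(s))) = alpha^2 * (t-s)
= 5^2 * (6.3300 - 2.2200)
= 25 * 4.1100
= 102.7500

102.7500


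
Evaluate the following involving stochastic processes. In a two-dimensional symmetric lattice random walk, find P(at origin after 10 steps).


P = C(10,5)^2 / 4^10
= 252^2 / 1048576
= 63504 / 1048576
= 0.0606

0.0606


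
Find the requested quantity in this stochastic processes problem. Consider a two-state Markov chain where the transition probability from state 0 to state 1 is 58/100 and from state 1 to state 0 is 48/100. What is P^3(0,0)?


Computing P^3 by matrix multiplication.
P = [[0.4200, 0.5800], [0.4800, 0.5200]]
After raising P to the power 3:
P^3(0,0) = 0.4527

0.4527


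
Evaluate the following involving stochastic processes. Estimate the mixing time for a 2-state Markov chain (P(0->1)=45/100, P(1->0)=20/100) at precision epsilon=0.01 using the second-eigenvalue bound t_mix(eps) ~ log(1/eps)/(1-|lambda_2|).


lambda_2 = |1 - p01 - p10| = |1 - 0.4500 - 0.2000| = 0.3500
t_mix ~ log(1/eps)/(1 - |lambda_2|)
= log(100)/(1 - 0.3500) = 4.6052/0.6500
= 7.0849

7.0849


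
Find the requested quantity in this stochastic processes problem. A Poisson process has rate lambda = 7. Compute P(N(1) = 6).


P(N(t)=k) = (lambda*t)^k * exp(-lambda*t) / k!
lambda*t = 7
= 7^6 * exp(-7) / 6!
= 117649 * 9.1188e-04 / 720
= 0.1490

0.1490


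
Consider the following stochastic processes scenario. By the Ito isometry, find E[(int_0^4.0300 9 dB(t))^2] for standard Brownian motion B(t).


By Ito isometry: E[(int f dB)^2] = int f^2 dt
= 9^2 * 4.0300
= 81 * 4.0300 = 326.4300

326.4300


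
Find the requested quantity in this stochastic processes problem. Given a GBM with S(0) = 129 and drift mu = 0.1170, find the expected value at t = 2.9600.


E[S(t)] = S(0) * exp(mu * t)
= 129 * exp(0.1170 * 2.9600)
= 129 * 1.4139
= 182.3873

182.3873


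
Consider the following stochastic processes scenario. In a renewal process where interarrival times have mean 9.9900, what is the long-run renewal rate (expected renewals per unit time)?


Long-run renewal rate = 1/E(X)
= 1/9.9900
= 0.1001

0.1001


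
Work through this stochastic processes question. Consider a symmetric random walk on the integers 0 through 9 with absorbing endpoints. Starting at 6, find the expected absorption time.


For symmetric RW on 0,...,N with absorbing barriers, E(i) = i*(N-i)
E(6) = 6 * 3 = 18

18


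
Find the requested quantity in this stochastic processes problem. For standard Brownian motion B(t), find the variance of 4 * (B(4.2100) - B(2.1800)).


Var(alpha*(B(t)-B(s))) = alpha^2 * (t-s)
= 4^2 * (4.2100 - 2.1800)
= 16 * 2.0300
= 32.4800

32.4800


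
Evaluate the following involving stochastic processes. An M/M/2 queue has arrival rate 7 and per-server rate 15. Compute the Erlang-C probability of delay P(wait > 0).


a = lambda/mu = 0.4667
rho = a/c = 0.2333
Erlang-C formula applied:
C(c,a) = 0.0883

0.0883


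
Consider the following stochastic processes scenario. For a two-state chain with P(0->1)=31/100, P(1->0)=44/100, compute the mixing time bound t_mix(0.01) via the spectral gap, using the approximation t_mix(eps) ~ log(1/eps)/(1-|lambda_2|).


lambda_2 = |1 - p01 - p10| = |1 - 0.3100 - 0.4400| = 0.2500
t_mix ~ log(1/eps)/(1 - |lambda_2|)
= log(100)/(1 - 0.2500) = 4.6052/0.7500
= 6.1402

6.1402


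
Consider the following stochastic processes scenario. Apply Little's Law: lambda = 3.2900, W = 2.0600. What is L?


Little's Law: L = lambda * W
= 3.2900 * 2.0600
= 6.7774

6.7774


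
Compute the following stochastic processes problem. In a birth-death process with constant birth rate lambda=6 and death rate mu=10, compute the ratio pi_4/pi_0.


For birth-death process, pi_n/pi_0 = (lambda/mu)^n
= (6/10)^4
= 0.1296

0.1296


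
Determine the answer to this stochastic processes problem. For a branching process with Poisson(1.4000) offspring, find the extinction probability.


Since mu = 1.4000 > 1, extinction prob q < 1.
Solve s = exp(mu*(s-1)) iteratively.
q = 0.4890

0.4890


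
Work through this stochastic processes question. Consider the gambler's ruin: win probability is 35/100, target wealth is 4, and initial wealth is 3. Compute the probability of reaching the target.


Gambler's ruin formula:
r = q/p = 0.6500/0.3500 = 1.8571
P(win) = (1 - r^i)/(1 - r^N)
= (1 - 1.8571^3)/(1 - 1.8571^4)
= 0.4961

0.4961


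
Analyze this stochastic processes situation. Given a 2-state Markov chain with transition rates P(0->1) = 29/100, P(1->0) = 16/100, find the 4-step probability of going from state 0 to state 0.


Computing P^4 by matrix multiplication.
P = [[0.7100, 0.2900], [0.1600, 0.8400]]
After raising P to the power 4:
P^4(0,0) = 0.4145

0.4145


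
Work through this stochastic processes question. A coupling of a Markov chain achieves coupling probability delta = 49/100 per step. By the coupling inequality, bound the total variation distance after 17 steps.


TV distance bound <= (1-delta)^n
= (1 - 0.4900)^17
= 0.5100^17
= 1.0683e-05

1.0683e-05


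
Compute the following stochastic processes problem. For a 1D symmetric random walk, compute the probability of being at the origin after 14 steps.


P(S(14) = 0) = C(14,7) / 4^7
= 3432 / 16384
= 0.2095

0.2095


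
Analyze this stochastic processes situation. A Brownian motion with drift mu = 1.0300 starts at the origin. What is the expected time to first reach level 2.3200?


Expected first passage time = a/mu
= 2.3200/1.0300
= 2.2524

2.2524


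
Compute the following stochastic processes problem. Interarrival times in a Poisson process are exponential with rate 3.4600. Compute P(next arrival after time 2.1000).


P(X > t) = exp(-lambda * t)
= exp(-3.4600 * 2.1000)
= exp(-7.2660) = 6.9890e-04

6.9890e-04


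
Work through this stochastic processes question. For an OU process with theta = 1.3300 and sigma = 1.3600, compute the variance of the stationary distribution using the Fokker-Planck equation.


Stationary variance = sigma^2 / (2*theta)
= 1.3600^2 / (2*1.3300)
= 1.8496 / 2.6600
= 0.6953

0.6953


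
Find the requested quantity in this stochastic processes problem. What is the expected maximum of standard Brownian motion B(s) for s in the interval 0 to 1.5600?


E(max B(s)) = sqrt(2t/pi)
= sqrt(2*1.5600/pi)
= sqrt(0.9931)
= 0.9966

0.9966


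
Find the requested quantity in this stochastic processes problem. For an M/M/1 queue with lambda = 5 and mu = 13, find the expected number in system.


rho = 5/13 = 0.3846
L = rho/(1-rho)
= 0.3846/0.6154
= 0.6250

0.6250


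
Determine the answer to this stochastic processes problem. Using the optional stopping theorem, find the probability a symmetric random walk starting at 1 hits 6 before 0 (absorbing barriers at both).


By optional stopping theorem: E(M at tau) = M(0) = 1
P(hit 6)*6 + P(hit 0)*0 = 1
P(hit 6) = (1 - 0)/(6 - 0) = 1/6 = 0.1667

0.1667


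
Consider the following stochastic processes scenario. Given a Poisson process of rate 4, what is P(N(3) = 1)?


P(N(t)=k) = (lambda*t)^k * exp(-lambda*t) / k!
lambda*t = 12
= 12^1 * exp(-12) / 1!
= 12 * 6.1442e-06 / 1
= 7.3731e-05

7.3731e-05


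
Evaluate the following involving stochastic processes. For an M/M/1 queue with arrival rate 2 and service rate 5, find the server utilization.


rho = lambda/mu
= 2/5
= 0.4000

0.4000


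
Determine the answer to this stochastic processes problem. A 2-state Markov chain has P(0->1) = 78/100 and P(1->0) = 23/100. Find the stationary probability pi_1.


Stationary distribution: pi_0 = p10/(p01+p10), pi_1 = p01/(p01+p10)
p01 = 0.7800, p10 = 0.2300
pi_1 = 0.7723

0.7723


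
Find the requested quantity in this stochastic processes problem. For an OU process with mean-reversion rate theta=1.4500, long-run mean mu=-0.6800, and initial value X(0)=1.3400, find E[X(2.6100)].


E[X(t)] = mu + (X(0) - mu)*exp(-theta*t)
= -0.6800 + (1.3400 - -0.6800)*exp(-1.4500*2.6100)
= -0.6800 + 2.0200 * 0.0227
= -0.6341

-0.6341


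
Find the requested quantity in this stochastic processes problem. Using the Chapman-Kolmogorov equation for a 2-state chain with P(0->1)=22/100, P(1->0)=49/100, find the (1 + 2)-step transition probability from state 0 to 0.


P^3 = P^1 * P^2
Computing via matrix multiplication of the transition matrix.
Entry (0,0) of P^3 = 0.6977

0.6977


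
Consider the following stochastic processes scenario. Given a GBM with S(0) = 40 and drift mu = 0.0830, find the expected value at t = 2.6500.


E[S(t)] = S(0) * exp(mu * t)
= 40 * exp(0.0830 * 2.6500)
= 40 * 1.2460
= 49.8406

49.8406


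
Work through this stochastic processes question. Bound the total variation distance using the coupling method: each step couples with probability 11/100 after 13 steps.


TV distance bound <= (1-delta)^n
= (1 - 0.1100)^13
= 0.8900^13
= 0.2198

0.2198


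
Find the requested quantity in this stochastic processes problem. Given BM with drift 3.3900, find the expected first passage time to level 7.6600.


Expected first passage time = a/mu
= 7.6600/3.3900
= 2.2596

2.2596


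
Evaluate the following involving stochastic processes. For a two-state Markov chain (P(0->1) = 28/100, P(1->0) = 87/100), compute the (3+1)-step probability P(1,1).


P^4 = P^3 * P^1
Computing via matrix multiplication of the transition matrix.
Entry (1,1) of P^4 = 0.2439

0.2439


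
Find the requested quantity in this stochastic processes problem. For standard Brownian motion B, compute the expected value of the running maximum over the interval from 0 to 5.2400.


E(max B(s)) = sqrt(2t/pi)
= sqrt(2*5.2400/pi)
= sqrt(3.3359)
= 1.8264

1.8264


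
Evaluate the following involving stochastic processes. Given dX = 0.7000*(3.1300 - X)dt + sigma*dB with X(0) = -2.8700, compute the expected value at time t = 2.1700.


E[X(t)] = mu + (X(0) - mu)*exp(-theta*t)
= 3.1300 + (-2.8700 - 3.1300)*exp(-0.7000*2.1700)
= 3.1300 + -6.0000 * 0.2189
= 1.8164

1.8164


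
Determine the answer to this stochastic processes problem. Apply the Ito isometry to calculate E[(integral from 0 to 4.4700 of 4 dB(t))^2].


By Ito isometry: E[(int f dB)^2] = int f^2 dt
= 4^2 * 4.4700
= 16 * 4.4700 = 71.5200

71.5200


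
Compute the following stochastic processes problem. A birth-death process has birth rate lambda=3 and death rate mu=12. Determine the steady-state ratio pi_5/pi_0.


For birth-death process, pi_n/pi_0 = (lambda/mu)^n
= (3/12)^5
= 9.7656e-04

9.7656e-04


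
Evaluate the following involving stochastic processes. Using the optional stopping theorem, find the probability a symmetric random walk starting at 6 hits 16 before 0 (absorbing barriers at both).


By optional stopping theorem: E(M at tau) = M(0) = 6
P(hit 16)*16 + P(hit 0)*0 = 6
P(hit 16) = (6 - 0)/(16 - 0) = 3/8 = 0.3750

0.3750


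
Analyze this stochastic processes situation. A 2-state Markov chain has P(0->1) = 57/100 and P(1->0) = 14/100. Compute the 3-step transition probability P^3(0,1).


Computing P^3 by matrix multiplication.
P = [[0.4300, 0.5700], [0.1400, 0.8600]]
After raising P to the power 3:
P^3(0,1) = 0.7832

0.7832


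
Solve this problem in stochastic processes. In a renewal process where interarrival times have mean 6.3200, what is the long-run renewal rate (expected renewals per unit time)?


Long-run renewal rate = 1/E(X)
= 1/6.3200
= 0.1582

0.1582


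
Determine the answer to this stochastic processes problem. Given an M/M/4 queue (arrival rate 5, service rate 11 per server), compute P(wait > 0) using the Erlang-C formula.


a = lambda/mu = 0.4545
rho = a/c = 0.1136
Erlang-C formula applied:
C(c,a) = 0.0013

0.0013


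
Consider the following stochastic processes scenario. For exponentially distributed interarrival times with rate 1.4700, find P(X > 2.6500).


P(X > t) = exp(-lambda * t)
= exp(-1.4700 * 2.6500)
= exp(-3.8955) = 0.0203

0.0203


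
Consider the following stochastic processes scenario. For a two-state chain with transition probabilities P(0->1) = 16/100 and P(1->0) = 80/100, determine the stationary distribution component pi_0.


Stationary distribution: pi_0 = p10/(p01+p10), pi_1 = p01/(p01+p10)
p01 = 0.1600, p10 = 0.8000
pi_0 = 0.8333

0.8333


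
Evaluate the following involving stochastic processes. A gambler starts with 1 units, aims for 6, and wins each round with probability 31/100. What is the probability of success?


Gambler's ruin formula:
r = q/p = 0.6900/0.3100 = 2.2258
P(win) = (1 - r^i)/(1 - r^N)
= (1 - 2.2258^1)/(1 - 2.2258^6)
= 0.0102

0.0102
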